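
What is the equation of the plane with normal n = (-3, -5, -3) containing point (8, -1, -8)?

The plane through P with normal n = (a, b, c) satisfies n·(r - P) = 0,
i.e. ax + by + cz = a·x₀ + b·y₀ + c·z₀.
d = (-3)·8 + (-5)·(-1) + (-3)·(-8)
  = -24 + 5 + 24
  = 5
Equation: -3x - 5y - 3z = 5

-3x - 5y - 3z = 5


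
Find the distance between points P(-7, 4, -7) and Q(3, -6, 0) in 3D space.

d = √[(x₂-x₁)² + (y₂-y₁)² + (z₂-z₁)²]
  = √[10² + (-10)² + 7²]
  = √[100 + 100 + 49]
  = √249
  ≈ 15.78

15.78


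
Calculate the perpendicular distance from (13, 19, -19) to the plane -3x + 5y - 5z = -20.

distance = |a·x₀ + b·y₀ + c·z₀ - d| / √(a² + b² + c²)
  = |(-3)·13 + 5·19 + (-5)·(-19) - (-20)| / √((-3)² + 5² + (-5)²)
  = |-39 + 95 + 95 + 20| / √(9 + 25 + 25)
  = |171| / √59
  = 171 / 7.681
  ≈ 22.26

22.26


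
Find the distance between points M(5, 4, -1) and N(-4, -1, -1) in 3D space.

d = √[(x₂-x₁)² + (y₂-y₁)² + (z₂-z₁)²]
  = √[(-9)² + (-5)² + 0²]
  = √[81 + 25 + 0]
  = √106
  ≈ 10.3

10.3


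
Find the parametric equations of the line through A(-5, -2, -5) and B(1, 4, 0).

Direction vector d = B - A = (1 + 5, 4 + 2, 0 + 5) = (6, 6, 5)
Parametric form r = A + t·d:
x = -5 + 6t, y = -2 + 6t, z = -5 + 5t

x = -5 + 6t, y = -2 + 6t, z = -5 + 5t


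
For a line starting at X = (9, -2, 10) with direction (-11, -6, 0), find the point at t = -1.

P(t) = X + t·d
  = (9 + (-11)·(-1), -2 + (-6)·(-1), 10 + 0·(-1))
  = (9 + 11, -2 + 6, 10 + 0)
  = (20, 4, 10)

(20, 4, 10)


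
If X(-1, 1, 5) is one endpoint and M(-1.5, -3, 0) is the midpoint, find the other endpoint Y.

Y = 2M - X
  = (2·(-1.5) - (-1), 2·(-3) - 1, 2·0 - 5)
  = (-3 + 1, -6 - 1, 0 - 5)
  = (-2, -7, -5)

(-2, -7, -5)


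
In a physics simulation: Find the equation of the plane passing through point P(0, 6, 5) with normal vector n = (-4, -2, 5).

The plane through P with normal n = (a, b, c) satisfies n·(r - P) = 0,
i.e. ax + by + cz = a·x₀ + b·y₀ + c·z₀.
d = (-4)·0 + (-2)·6 + 5·5
  = 0 - 12 + 25
  = 13
Equation: -4x - 2y + 5z = 13

-4x - 2y + 5z = 13


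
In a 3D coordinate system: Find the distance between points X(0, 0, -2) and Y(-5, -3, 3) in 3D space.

d = √[(x₂-x₁)² + (y₂-y₁)² + (z₂-z₁)²]
  = √[(-5)² + (-3)² + 5²]
  = √[25 + 9 + 25]
  = √59
  ≈ 7.681

7.681


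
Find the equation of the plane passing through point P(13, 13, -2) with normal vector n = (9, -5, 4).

The plane through P with normal n = (a, b, c) satisfies n·(r - P) = 0,
i.e. ax + by + cz = a·x₀ + b·y₀ + c·z₀.
d = 9·13 + (-5)·13 + 4·(-2)
  = 117 - 65 - 8
  = 44
Equation: 9x - 5y + 4z = 44

9x - 5y + 4z = 44


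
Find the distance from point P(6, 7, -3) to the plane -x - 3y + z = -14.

distance = |a·x₀ + b·y₀ + c·z₀ - d| / √(a² + b² + c²)
  = |(-1)·6 + (-3)·7 + 1·(-3) - (-14)| / √((-1)² + (-3)² + 1²)
  = |-6 - 21 - 3 + 14| / √(1 + 9 + 1)
  = |-16| / √11
  = 16 / 3.317
  ≈ 4.824

4.824


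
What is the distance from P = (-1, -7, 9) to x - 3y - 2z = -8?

distance = |a·x₀ + b·y₀ + c·z₀ - d| / √(a² + b² + c²)
  = |1·(-1) + (-3)·(-7) + (-2)·9 - (-8)| / √(1² + (-3)² + (-2)²)
  = |-1 + 21 - 18 + 8| / √(1 + 9 + 4)
  = |10| / √14
  = 10 / 3.742
  ≈ 2.673

2.673


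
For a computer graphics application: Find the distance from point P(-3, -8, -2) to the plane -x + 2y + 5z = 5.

distance = |a·x₀ + b·y₀ + c·z₀ - d| / √(a² + b² + c²)
  = |(-1)·(-3) + 2·(-8) + 5·(-2) - 5| / √((-1)² + 2² + 5²)
  = |3 - 16 - 10 - 5| / √(1 + 4 + 25)
  = |-28| / √30
  = 28 / 5.477
  ≈ 5.112

5.112


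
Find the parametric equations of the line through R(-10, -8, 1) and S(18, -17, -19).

Direction vector d = S - R = (18 + 10, -17 + 8, -19 - 1) = (28, -9, -20)
Parametric form r = R + t·d:
x = -10 + 28t, y = -8 - 9t, z = 1 - 20t

x = -10 + 28t, y = -8 - 9t, z = 1 - 20t


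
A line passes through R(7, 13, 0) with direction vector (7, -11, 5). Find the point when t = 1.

P(t) = R + t·d
  = (7 + 7·1, 13 + (-11)·1, 0 + 5·1)
  = (7 + 7, 13 - 11, 0 + 5)
  = (14, 2, 5)

(14, 2, 5)


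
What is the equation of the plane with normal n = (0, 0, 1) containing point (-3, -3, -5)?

The plane through P with normal n = (a, b, c) satisfies n·(r - P) = 0,
i.e. ax + by + cz = a·x₀ + b·y₀ + c·z₀.
d = 0·(-3) + 0·(-3) + 1·(-5)
  = 0 + 0 - 5
  = -5
Equation: z = -5

z = -5


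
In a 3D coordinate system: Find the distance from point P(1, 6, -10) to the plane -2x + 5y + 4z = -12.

distance = |a·x₀ + b·y₀ + c·z₀ - d| / √(a² + b² + c²)
  = |(-2)·1 + 5·6 + 4·(-10) - (-12)| / √((-2)² + 5² + 4²)
  = |-2 + 30 - 40 + 12| / √(4 + 25 + 16)
  = |0| / √45
  = 0 / 6.708
  ≈ 0

0


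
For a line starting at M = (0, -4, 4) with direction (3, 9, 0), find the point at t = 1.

P(t) = M + t·d
  = (0 + 3·1, -4 + 9·1, 4 + 0·1)
  = (0 + 3, -4 + 9, 4 + 0)
  = (3, 5, 4)

(3, 5, 4)


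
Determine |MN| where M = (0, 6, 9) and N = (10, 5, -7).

d = √[(x₂-x₁)² + (y₂-y₁)² + (z₂-z₁)²]
  = √[10² + (-1)² + (-16)²]
  = √[100 + 1 + 256]
  = √357
  ≈ 18.89

18.89


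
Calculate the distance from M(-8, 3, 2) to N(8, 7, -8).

d = √[(x₂-x₁)² + (y₂-y₁)² + (z₂-z₁)²]
  = √[16² + 4² + (-10)²]
  = √[256 + 16 + 100]
  = √372
  ≈ 19.29

19.29


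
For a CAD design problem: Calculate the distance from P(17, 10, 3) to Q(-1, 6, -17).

d = √[(x₂-x₁)² + (y₂-y₁)² + (z₂-z₁)²]
  = √[(-18)² + (-4)² + (-20)²]
  = √[324 + 16 + 400]
  = √740
  ≈ 27.2

27.2


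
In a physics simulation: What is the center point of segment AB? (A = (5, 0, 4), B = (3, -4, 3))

M = ((x₁+x₂)/2, (y₁+y₂)/2, (z₁+z₂)/2)
  = ((5 + 3)/2, (0 - 4)/2, (4 + 3)/2)
  = (8/2, -4/2, 7/2)
  = (4, -2, 3.5)

(4, -2, 3.5)


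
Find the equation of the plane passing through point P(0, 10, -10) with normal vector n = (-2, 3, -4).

The plane through P with normal n = (a, b, c) satisfies n·(r - P) = 0,
i.e. ax + by + cz = a·x₀ + b·y₀ + c·z₀.
d = (-2)·0 + 3·10 + (-4)·(-10)
  = 0 + 30 + 40
  = 70
Equation: -2x + 3y - 4z = 70

-2x + 3y - 4z = 70


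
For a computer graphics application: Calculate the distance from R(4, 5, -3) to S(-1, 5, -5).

d = √[(x₂-x₁)² + (y₂-y₁)² + (z₂-z₁)²]
  = √[(-5)² + 0² + (-2)²]
  = √[25 + 0 + 4]
  = √29
  ≈ 5.385

5.385


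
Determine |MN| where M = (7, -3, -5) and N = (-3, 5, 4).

d = √[(x₂-x₁)² + (y₂-y₁)² + (z₂-z₁)²]
  = √[(-10)² + 8² + 9²]
  = √[100 + 64 + 81]
  = √245
  ≈ 15.65

15.65


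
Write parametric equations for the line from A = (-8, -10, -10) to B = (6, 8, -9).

Direction vector d = B - A = (6 + 8, 8 + 10, -9 + 10) = (14, 18, 1)
Parametric form r = A + t·d:
x = -8 + 14t, y = -10 + 18t, z = -10 + t

x = -8 + 14t, y = -10 + 18t, z = -10 + t


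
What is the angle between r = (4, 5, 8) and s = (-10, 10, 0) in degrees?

r·s = 4·(-10) + 5·10 + 8·0 = -40 + 50 + 0 = 10
|r| = √(4² + 5² + 8²) = √105 ≈ 10.25
|s| = √((-10)² + 10² + 0²) = √200 ≈ 14.14
cos θ = (r·s)/(|r||s|) = 10/(10.25·14.14) ≈ 0.06901
θ = arccos(0.06901) ≈ 86.04°

86.04°


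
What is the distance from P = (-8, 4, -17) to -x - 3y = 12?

distance = |a·x₀ + b·y₀ + c·z₀ - d| / √(a² + b² + c²)
  = |(-1)·(-8) + (-3)·4 + 0·(-17) - 12| / √((-1)² + (-3)² + 0²)
  = |8 - 12 + 0 - 12| / √(1 + 9 + 0)
  = |-16| / √10
  = 16 / 3.162
  ≈ 5.06

5.06


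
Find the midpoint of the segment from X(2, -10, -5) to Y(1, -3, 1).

M = ((x₁+x₂)/2, (y₁+y₂)/2, (z₁+z₂)/2)
  = ((2 + 1)/2, (-10 - 3)/2, (-5 + 1)/2)
  = (3/2, -13/2, -4/2)
  = (1.5, -6.5, -2)

(1.5, -6.5, -2)


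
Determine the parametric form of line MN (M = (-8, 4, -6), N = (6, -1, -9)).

Direction vector d = N - M = (6 + 8, -1 - 4, -9 + 6) = (14, -5, -3)
Parametric form r = M + t·d:
x = -8 + 14t, y = 4 - 5t, z = -6 - 3t

x = -8 + 14t, y = 4 - 5t, z = -6 - 3t


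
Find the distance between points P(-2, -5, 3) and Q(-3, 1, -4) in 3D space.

d = √[(x₂-x₁)² + (y₂-y₁)² + (z₂-z₁)²]
  = √[(-1)² + 6² + (-7)²]
  = √[1 + 36 + 49]
  = √86
  ≈ 9.274

9.274


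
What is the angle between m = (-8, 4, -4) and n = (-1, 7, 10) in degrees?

m·n = (-8)·(-1) + 4·7 + (-4)·10 = 8 + 28 - 40 = -4
|m| = √((-8)² + 4² + (-4)²) = √96 ≈ 9.798
|n| = √((-1)² + 7² + 10²) = √150 ≈ 12.25
cos θ = (m·n)/(|m||n|) = -4/(9.798·12.25) ≈ -0.03333
θ = arccos(-0.03333) ≈ 91.91°

91.91°


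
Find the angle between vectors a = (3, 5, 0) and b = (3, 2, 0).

a·b = 3·3 + 5·2 + 0·0 = 9 + 10 + 0 = 19
|a| = √(3² + 5² + 0²) = √34 ≈ 5.831
|b| = √(3² + 2² + 0²) = √13 ≈ 3.606
cos θ = (a·b)/(|a||b|) = 19/(5.831·3.606) ≈ 0.9037
θ = arccos(0.9037) ≈ 25.35°

25.35°


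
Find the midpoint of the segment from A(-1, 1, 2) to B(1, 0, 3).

M = ((x₁+x₂)/2, (y₁+y₂)/2, (z₁+z₂)/2)
  = ((-1 + 1)/2, (1 + 0)/2, (2 + 3)/2)
  = (0/2, 1/2, 5/2)
  = (0, 0.5, 2.5)

(0, 0.5, 2.5)


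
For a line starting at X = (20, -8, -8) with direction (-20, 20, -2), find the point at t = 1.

P(t) = X + t·d
  = (20 + (-20)·1, -8 + 20·1, -8 + (-2)·1)
  = (20 - 20, -8 + 20, -8 - 2)
  = (0, 12, -10)

(0, 12, -10)


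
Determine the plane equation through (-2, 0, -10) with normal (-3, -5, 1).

The plane through P with normal n = (a, b, c) satisfies n·(r - P) = 0,
i.e. ax + by + cz = a·x₀ + b·y₀ + c·z₀.
d = (-3)·(-2) + (-5)·0 + 1·(-10)
  = 6 + 0 - 10
  = -4
Equation: -3x - 5y + z = -4

-3x - 5y + z = -4


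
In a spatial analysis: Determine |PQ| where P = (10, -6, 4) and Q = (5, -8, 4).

d = √[(x₂-x₁)² + (y₂-y₁)² + (z₂-z₁)²]
  = √[(-5)² + (-2)² + 0²]
  = √[25 + 4 + 0]
  = √29
  ≈ 5.385

5.385


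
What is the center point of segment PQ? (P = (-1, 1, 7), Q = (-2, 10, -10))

M = ((x₁+x₂)/2, (y₁+y₂)/2, (z₁+z₂)/2)
  = ((-1 - 2)/2, (1 + 10)/2, (7 - 10)/2)
  = (-3/2, 11/2, -3/2)
  = (-1.5, 5.5, -1.5)

(-1.5, 5.5, -1.5)


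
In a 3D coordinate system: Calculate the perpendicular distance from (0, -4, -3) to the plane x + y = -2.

distance = |a·x₀ + b·y₀ + c·z₀ - d| / √(a² + b² + c²)
  = |1·0 + 1·(-4) + 0·(-3) - (-2)| / √(1² + 1² + 0²)
  = |0 - 4 + 0 + 2| / √(1 + 1 + 0)
  = |-2| / √2
  = 2 / 1.414
  ≈ 1.414

1.414


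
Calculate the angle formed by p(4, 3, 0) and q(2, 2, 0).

p·q = 4·2 + 3·2 + 0·0 = 8 + 6 + 0 = 14
|p| = √(4² + 3² + 0²) = √25 ≈ 5
|q| = √(2² + 2² + 0²) = √8 ≈ 2.828
cos θ = (p·q)/(|p||q|) = 14/(5·2.828) ≈ 0.9899
θ = arccos(0.9899) ≈ 8.13°

8.13°


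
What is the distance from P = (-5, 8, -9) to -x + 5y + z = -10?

distance = |a·x₀ + b·y₀ + c·z₀ - d| / √(a² + b² + c²)
  = |(-1)·(-5) + 5·8 + 1·(-9) - (-10)| / √((-1)² + 5² + 1²)
  = |5 + 40 - 9 + 10| / √(1 + 25 + 1)
  = |46| / √27
  = 46 / 5.196
  ≈ 8.853

8.853


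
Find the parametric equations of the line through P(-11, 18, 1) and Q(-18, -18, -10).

Direction vector d = Q - P = (-18 + 11, -18 - 18, -10 - 1) = (-7, -36, -11)
Parametric form r = P + t·d:
x = -11 - 7t, y = 18 - 36t, z = 1 - 11t

x = -11 - 7t, y = 18 - 36t, z = 1 - 11t


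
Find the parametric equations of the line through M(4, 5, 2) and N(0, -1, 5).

Direction vector d = N - M = (0 - 4, -1 - 5, 5 - 2) = (-4, -6, 3)
Parametric form r = M + t·d:
x = 4 - 4t, y = 5 - 6t, z = 2 + 3t

x = 4 - 4t, y = 5 - 6t, z = 2 + 3t


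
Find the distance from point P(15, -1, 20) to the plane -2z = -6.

distance = |a·x₀ + b·y₀ + c·z₀ - d| / √(a² + b² + c²)
  = |0·15 + 0·(-1) + (-2)·20 - (-6)| / √(0² + 0² + (-2)²)
  = |0 + 0 - 40 + 6| / √(0 + 0 + 4)
  = |-34| / √4
  = 34 / 2
  ≈ 17

17


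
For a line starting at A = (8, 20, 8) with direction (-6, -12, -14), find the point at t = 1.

P(t) = A + t·d
  = (8 + (-6)·1, 20 + (-12)·1, 8 + (-14)·1)
  = (8 - 6, 20 - 12, 8 - 14)
  = (2, 8, -6)

(2, 8, -6)


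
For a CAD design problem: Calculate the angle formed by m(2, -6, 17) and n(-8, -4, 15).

m·n = 2·(-8) + (-6)·(-4) + 17·15 = -16 + 24 + 255 = 263
|m| = √(2² + (-6)² + 17²) = √329 ≈ 18.14
|n| = √((-8)² + (-4)² + 15²) = √305 ≈ 17.46
cos θ = (m·n)/(|m||n|) = 263/(18.14·17.46) ≈ 0.8302
θ = arccos(0.8302) ≈ 33.88°

33.88°


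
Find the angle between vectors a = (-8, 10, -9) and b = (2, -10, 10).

a·b = (-8)·2 + 10·(-10) + (-9)·10 = -16 - 100 - 90 = -206
|a| = √((-8)² + 10² + (-9)²) = √245 ≈ 15.65
|b| = √(2² + (-10)² + 10²) = √204 ≈ 14.28
cos θ = (a·b)/(|a||b|) = -206/(15.65·14.28) ≈ -0.9214
θ = arccos(-0.9214) ≈ 157.1°

157.1°


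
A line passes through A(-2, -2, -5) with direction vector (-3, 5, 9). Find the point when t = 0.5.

P(t) = A + t·d
  = (-2 + (-3)·0.5, -2 + 5·0.5, -5 + 9·0.5)
  = (-2 - 1.5, -2 + 2.5, -5 + 4.5)
  = (-3.5, 0.5, -0.5)

(-3.5, 0.5, -0.5)


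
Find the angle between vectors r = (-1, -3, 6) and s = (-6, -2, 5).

r·s = (-1)·(-6) + (-3)·(-2) + 6·5 = 6 + 6 + 30 = 42
|r| = √((-1)² + (-3)² + 6²) = √46 ≈ 6.782
|s| = √((-6)² + (-2)² + 5²) = √65 ≈ 8.062
cos θ = (r·s)/(|r||s|) = 42/(6.782·8.062) ≈ 0.7681
θ = arccos(0.7681) ≈ 39.82°

39.82°


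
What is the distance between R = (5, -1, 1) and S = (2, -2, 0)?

d = √[(x₂-x₁)² + (y₂-y₁)² + (z₂-z₁)²]
  = √[(-3)² + (-1)² + (-1)²]
  = √[9 + 1 + 1]
  = √11
  ≈ 3.317

3.317


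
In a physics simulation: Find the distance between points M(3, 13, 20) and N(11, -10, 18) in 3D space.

d = √[(x₂-x₁)² + (y₂-y₁)² + (z₂-z₁)²]
  = √[8² + (-23)² + (-2)²]
  = √[64 + 529 + 4]
  = √597
  ≈ 24.43

24.43


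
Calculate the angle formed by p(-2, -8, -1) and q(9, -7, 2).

p·q = (-2)·9 + (-8)·(-7) + (-1)·2 = -18 + 56 - 2 = 36
|p| = √((-2)² + (-8)² + (-1)²) = √69 ≈ 8.307
|q| = √(9² + (-7)² + 2²) = √134 ≈ 11.58
cos θ = (p·q)/(|p||q|) = 36/(8.307·11.58) ≈ 0.3744
θ = arccos(0.3744) ≈ 68.01°

68.01°


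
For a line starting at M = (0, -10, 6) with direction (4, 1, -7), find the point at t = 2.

P(t) = M + t·d
  = (0 + 4·2, -10 + 1·2, 6 + (-7)·2)
  = (0 + 8, -10 + 2, 6 - 14)
  = (8, -8, -8)

(8, -8, -8)


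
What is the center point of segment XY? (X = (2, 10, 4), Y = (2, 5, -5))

M = ((x₁+x₂)/2, (y₁+y₂)/2, (z₁+z₂)/2)
  = ((2 + 2)/2, (10 + 5)/2, (4 - 5)/2)
  = (4/2, 15/2, -1/2)
  = (2, 7.5, -0.5)

(2, 7.5, -0.5)


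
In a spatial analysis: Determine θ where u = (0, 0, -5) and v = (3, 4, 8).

u·v = 0·3 + 0·4 + (-5)·8 = 0 + 0 - 40 = -40
|u| = √(0² + 0² + (-5)²) = √25 ≈ 5
|v| = √(3² + 4² + 8²) = √89 ≈ 9.434
cos θ = (u·v)/(|u||v|) = -40/(5·9.434) ≈ -0.848
θ = arccos(-0.848) ≈ 148°

148°


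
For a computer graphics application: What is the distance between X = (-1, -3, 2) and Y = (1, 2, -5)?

d = √[(x₂-x₁)² + (y₂-y₁)² + (z₂-z₁)²]
  = √[2² + 5² + (-7)²]
  = √[4 + 25 + 49]
  = √78
  ≈ 8.832

8.832


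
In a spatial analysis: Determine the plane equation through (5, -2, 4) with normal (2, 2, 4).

The plane through P with normal n = (a, b, c) satisfies n·(r - P) = 0,
i.e. ax + by + cz = a·x₀ + b·y₀ + c·z₀.
d = 2·5 + 2·(-2) + 4·4
  = 10 - 4 + 16
  = 22
Equation: 2x + 2y + 4z = 22

2x + 2y + 4z = 22


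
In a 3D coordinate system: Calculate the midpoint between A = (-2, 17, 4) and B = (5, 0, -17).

M = ((x₁+x₂)/2, (y₁+y₂)/2, (z₁+z₂)/2)
  = ((-2 + 5)/2, (17 + 0)/2, (4 - 17)/2)
  = (3/2, 17/2, -13/2)
  = (1.5, 8.5, -6.5)

(1.5, 8.5, -6.5)


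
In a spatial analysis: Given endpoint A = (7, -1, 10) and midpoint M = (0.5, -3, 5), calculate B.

B = 2M - A
  = (2·0.5 - 7, 2·(-3) - (-1), 2·5 - 10)
  = (1 - 7, -6 + 1, 10 - 10)
  = (-6, -5, 0)

(-6, -5, 0)


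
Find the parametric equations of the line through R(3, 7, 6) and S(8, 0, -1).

Direction vector d = S - R = (8 - 3, 0 - 7, -1 - 6) = (5, -7, -7)
Parametric form r = R + t·d:
x = 3 + 5t, y = 7 - 7t, z = 6 - 7t

x = 3 + 5t, y = 7 - 7t, z = 6 - 7t


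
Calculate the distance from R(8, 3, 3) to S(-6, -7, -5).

d = √[(x₂-x₁)² + (y₂-y₁)² + (z₂-z₁)²]
  = √[(-14)² + (-10)² + (-8)²]
  = √[196 + 100 + 64]
  = √360
  ≈ 18.97

18.97


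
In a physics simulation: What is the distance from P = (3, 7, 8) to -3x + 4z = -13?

distance = |a·x₀ + b·y₀ + c·z₀ - d| / √(a² + b² + c²)
  = |(-3)·3 + 0·7 + 4·8 - (-13)| / √((-3)² + 0² + 4²)
  = |-9 + 0 + 32 + 13| / √(9 + 0 + 16)
  = |36| / √25
  = 36 / 5
  ≈ 7.2

7.2


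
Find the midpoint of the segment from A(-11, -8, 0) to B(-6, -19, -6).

M = ((x₁+x₂)/2, (y₁+y₂)/2, (z₁+z₂)/2)
  = ((-11 - 6)/2, (-8 - 19)/2, (0 - 6)/2)
  = (-17/2, -27/2, -6/2)
  = (-8.5, -13.5, -3)

(-8.5, -13.5, -3)


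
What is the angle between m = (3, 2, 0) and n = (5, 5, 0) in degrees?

m·n = 3·5 + 2·5 + 0·0 = 15 + 10 + 0 = 25
|m| = √(3² + 2² + 0²) = √13 ≈ 3.606
|n| = √(5² + 5² + 0²) = √50 ≈ 7.071
cos θ = (m·n)/(|m||n|) = 25/(3.606·7.071) ≈ 0.9806
θ = arccos(0.9806) ≈ 11.31°

11.31°


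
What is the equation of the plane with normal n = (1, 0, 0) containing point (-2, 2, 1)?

The plane through P with normal n = (a, b, c) satisfies n·(r - P) = 0,
i.e. ax + by + cz = a·x₀ + b·y₀ + c·z₀.
d = 1·(-2) + 0·2 + 0·1
  = -2 + 0 + 0
  = -2
Equation: x = -2

x = -2


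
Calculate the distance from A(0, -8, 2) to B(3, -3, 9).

d = √[(x₂-x₁)² + (y₂-y₁)² + (z₂-z₁)²]
  = √[3² + 5² + 7²]
  = √[9 + 25 + 49]
  = √83
  ≈ 9.11

9.11


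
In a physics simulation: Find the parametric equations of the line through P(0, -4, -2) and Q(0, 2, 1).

Direction vector d = Q - P = (0 + 0, 2 + 4, 1 + 2) = (0, 6, 3)
Parametric form r = P + t·d:
x = 0, y = -4 + 6t, z = -2 + 3t

x = 0, y = -4 + 6t, z = -2 + 3t


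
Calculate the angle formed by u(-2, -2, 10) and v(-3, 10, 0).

u·v = (-2)·(-3) + (-2)·10 + 10·0 = 6 - 20 + 0 = -14
|u| = √((-2)² + (-2)² + 10²) = √108 ≈ 10.39
|v| = √((-3)² + 10² + 0²) = √109 ≈ 10.44
cos θ = (u·v)/(|u||v|) = -14/(10.39·10.44) ≈ -0.129
θ = arccos(-0.129) ≈ 97.41°

97.41°


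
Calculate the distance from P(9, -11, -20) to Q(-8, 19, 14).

d = √[(x₂-x₁)² + (y₂-y₁)² + (z₂-z₁)²]
  = √[(-17)² + 30² + 34²]
  = √[289 + 900 + 1156]
  = √2345
  ≈ 48.43

48.43


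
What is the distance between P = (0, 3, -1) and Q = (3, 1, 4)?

d = √[(x₂-x₁)² + (y₂-y₁)² + (z₂-z₁)²]
  = √[3² + (-2)² + 5²]
  = √[9 + 4 + 25]
  = √38
  ≈ 6.164

6.164


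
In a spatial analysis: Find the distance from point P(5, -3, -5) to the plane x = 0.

distance = |a·x₀ + b·y₀ + c·z₀ - d| / √(a² + b² + c²)
  = |1·5 + 0·(-3) + 0·(-5) - 0| / √(1² + 0² + 0²)
  = |5 + 0 + 0 + 0| / √(1 + 0 + 0)
  = |5| / √1
  = 5 / 1
  ≈ 5

5


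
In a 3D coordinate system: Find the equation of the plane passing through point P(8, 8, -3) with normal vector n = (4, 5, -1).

The plane through P with normal n = (a, b, c) satisfies n·(r - P) = 0,
i.e. ax + by + cz = a·x₀ + b·y₀ + c·z₀.
d = 4·8 + 5·8 + (-1)·(-3)
  = 32 + 40 + 3
  = 75
Equation: 4x + 5y - z = 75

4x + 5y - z = 75


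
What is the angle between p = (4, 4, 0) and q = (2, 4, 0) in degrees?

p·q = 4·2 + 4·4 + 0·0 = 8 + 16 + 0 = 24
|p| = √(4² + 4² + 0²) = √32 ≈ 5.657
|q| = √(2² + 4² + 0²) = √20 ≈ 4.472
cos θ = (p·q)/(|p||q|) = 24/(5.657·4.472) ≈ 0.9487
θ = arccos(0.9487) ≈ 18.43°

18.43°


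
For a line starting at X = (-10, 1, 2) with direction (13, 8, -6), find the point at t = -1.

P(t) = X + t·d
  = (-10 + 13·(-1), 1 + 8·(-1), 2 + (-6)·(-1))
  = (-10 - 13, 1 - 8, 2 + 6)
  = (-23, -7, 8)

(-23, -7, 8)


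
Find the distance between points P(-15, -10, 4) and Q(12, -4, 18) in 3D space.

d = √[(x₂-x₁)² + (y₂-y₁)² + (z₂-z₁)²]
  = √[27² + 6² + 14²]
  = √[729 + 36 + 196]
  = √961
  ≈ 31

31


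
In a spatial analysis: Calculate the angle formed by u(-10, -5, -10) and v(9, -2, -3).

u·v = (-10)·9 + (-5)·(-2) + (-10)·(-3) = -90 + 10 + 30 = -50
|u| = √((-10)² + (-5)² + (-10)²) = √225 ≈ 15
|v| = √(9² + (-2)² + (-3)²) = √94 ≈ 9.695
cos θ = (u·v)/(|u||v|) = -50/(15·9.695) ≈ -0.3438
θ = arccos(-0.3438) ≈ 110.1°

110.1°


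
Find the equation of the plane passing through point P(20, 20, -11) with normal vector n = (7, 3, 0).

The plane through P with normal n = (a, b, c) satisfies n·(r - P) = 0,
i.e. ax + by + cz = a·x₀ + b·y₀ + c·z₀.
d = 7·20 + 3·20 + 0·(-11)
  = 140 + 60 + 0
  = 200
Equation: 7x + 3y = 200

7x + 3y = 200


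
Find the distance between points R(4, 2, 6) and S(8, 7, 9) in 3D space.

d = √[(x₂-x₁)² + (y₂-y₁)² + (z₂-z₁)²]
  = √[4² + 5² + 3²]
  = √[16 + 25 + 9]
  = √50
  ≈ 7.071

7.071


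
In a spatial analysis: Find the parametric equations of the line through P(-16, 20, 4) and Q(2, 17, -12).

Direction vector d = Q - P = (2 + 16, 17 - 20, -12 - 4) = (18, -3, -16)
Parametric form r = P + t·d:
x = -16 + 18t, y = 20 - 3t, z = 4 - 16t

x = -16 + 18t, y = 20 - 3t, z = 4 - 16t


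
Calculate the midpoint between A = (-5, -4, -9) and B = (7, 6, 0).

M = ((x₁+x₂)/2, (y₁+y₂)/2, (z₁+z₂)/2)
  = ((-5 + 7)/2, (-4 + 6)/2, (-9 + 0)/2)
  = (2/2, 2/2, -9/2)
  = (1, 1, -4.5)

(1, 1, -4.5)


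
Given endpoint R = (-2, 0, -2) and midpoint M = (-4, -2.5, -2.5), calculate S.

S = 2M - R
  = (2·(-4) - (-2), 2·(-2.5) - 0, 2·(-2.5) - (-2))
  = (-8 + 2, -5 + 0, -5 + 2)
  = (-6, -5, -3)

(-6, -5, -3)


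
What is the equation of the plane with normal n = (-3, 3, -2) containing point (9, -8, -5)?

The plane through P with normal n = (a, b, c) satisfies n·(r - P) = 0,
i.e. ax + by + cz = a·x₀ + b·y₀ + c·z₀.
d = (-3)·9 + 3·(-8) + (-2)·(-5)
  = -27 - 24 + 10
  = -41
Equation: -3x + 3y - 2z = -41

-3x + 3y - 2z = -41


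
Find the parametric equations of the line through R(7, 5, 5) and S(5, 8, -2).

Direction vector d = S - R = (5 - 7, 8 - 5, -2 - 5) = (-2, 3, -7)
Parametric form r = R + t·d:
x = 7 - 2t, y = 5 + 3t, z = 5 - 7t

x = 7 - 2t, y = 5 + 3t, z = 5 - 7t


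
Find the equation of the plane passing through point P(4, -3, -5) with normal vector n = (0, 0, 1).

The plane through P with normal n = (a, b, c) satisfies n·(r - P) = 0,
i.e. ax + by + cz = a·x₀ + b·y₀ + c·z₀.
d = 0·4 + 0·(-3) + 1·(-5)
  = 0 + 0 - 5
  = -5
Equation: z = -5

z = -5


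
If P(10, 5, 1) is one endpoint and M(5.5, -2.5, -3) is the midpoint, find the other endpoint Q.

Q = 2M - P
  = (2·5.5 - 10, 2·(-2.5) - 5, 2·(-3) - 1)
  = (11 - 10, -5 - 5, -6 - 1)
  = (1, -10, -7)

(1, -10, -7)


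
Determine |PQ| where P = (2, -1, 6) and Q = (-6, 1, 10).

d = √[(x₂-x₁)² + (y₂-y₁)² + (z₂-z₁)²]
  = √[(-8)² + 2² + 4²]
  = √[64 + 4 + 16]
  = √84
  ≈ 9.165

9.165


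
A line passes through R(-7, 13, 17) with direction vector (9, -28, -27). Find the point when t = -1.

P(t) = R + t·d
  = (-7 + 9·(-1), 13 + (-28)·(-1), 17 + (-27)·(-1))
  = (-7 - 9, 13 + 28, 17 + 27)
  = (-16, 41, 44)

(-16, 41, 44)


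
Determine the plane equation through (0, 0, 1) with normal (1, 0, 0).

The plane through P with normal n = (a, b, c) satisfies n·(r - P) = 0,
i.e. ax + by + cz = a·x₀ + b·y₀ + c·z₀.
d = 1·0 + 0·0 + 0·1
  = 0 + 0 + 0
  = 0
Equation: x = 0

x = 0


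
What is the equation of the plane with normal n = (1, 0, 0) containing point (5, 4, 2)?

The plane through P with normal n = (a, b, c) satisfies n·(r - P) = 0,
i.e. ax + by + cz = a·x₀ + b·y₀ + c·z₀.
d = 1·5 + 0·4 + 0·2
  = 5 + 0 + 0
  = 5
Equation: x = 5

x = 5


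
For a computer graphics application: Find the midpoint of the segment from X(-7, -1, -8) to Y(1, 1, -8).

M = ((x₁+x₂)/2, (y₁+y₂)/2, (z₁+z₂)/2)
  = ((-7 + 1)/2, (-1 + 1)/2, (-8 - 8)/2)
  = (-6/2, 0/2, -16/2)
  = (-3, 0, -8)

(-3, 0, -8)


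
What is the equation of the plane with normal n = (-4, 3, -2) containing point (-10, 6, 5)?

The plane through P with normal n = (a, b, c) satisfies n·(r - P) = 0,
i.e. ax + by + cz = a·x₀ + b·y₀ + c·z₀.
d = (-4)·(-10) + 3·6 + (-2)·5
  = 40 + 18 - 10
  = 48
Equation: -4x + 3y - 2z = 48

-4x + 3y - 2z = 48


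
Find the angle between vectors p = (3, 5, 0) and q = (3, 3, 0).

p·q = 3·3 + 5·3 + 0·0 = 9 + 15 + 0 = 24
|p| = √(3² + 5² + 0²) = √34 ≈ 5.831
|q| = √(3² + 3² + 0²) = √18 ≈ 4.243
cos θ = (p·q)/(|p||q|) = 24/(5.831·4.243) ≈ 0.9701
θ = arccos(0.9701) ≈ 14.04°

14.04°


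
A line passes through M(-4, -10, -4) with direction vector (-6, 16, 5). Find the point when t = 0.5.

P(t) = M + t·d
  = (-4 + (-6)·0.5, -10 + 16·0.5, -4 + 5·0.5)
  = (-4 - 3, -10 + 8, -4 + 2.5)
  = (-7, -2, -1.5)

(-7, -2, -1.5)


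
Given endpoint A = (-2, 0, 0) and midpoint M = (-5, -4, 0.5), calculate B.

B = 2M - A
  = (2·(-5) - (-2), 2·(-4) - 0, 2·0.5 - 0)
  = (-10 + 2, -8 + 0, 1 + 0)
  = (-8, -8, 1)

(-8, -8, 1)


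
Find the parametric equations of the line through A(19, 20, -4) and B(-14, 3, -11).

Direction vector d = B - A = (-14 - 19, 3 - 20, -11 + 4) = (-33, -17, -7)
Parametric form r = A + t·d:
x = 19 - 33t, y = 20 - 17t, z = -4 - 7t

x = 19 - 33t, y = 20 - 17t, z = -4 - 7t


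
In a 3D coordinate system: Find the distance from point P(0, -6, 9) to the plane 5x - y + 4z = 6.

distance = |a·x₀ + b·y₀ + c·z₀ - d| / √(a² + b² + c²)
  = |5·0 + (-1)·(-6) + 4·9 - 6| / √(5² + (-1)² + 4²)
  = |0 + 6 + 36 - 6| / √(25 + 1 + 16)
  = |36| / √42
  = 36 / 6.481
  ≈ 5.555

5.555


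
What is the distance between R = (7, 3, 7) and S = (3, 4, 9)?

d = √[(x₂-x₁)² + (y₂-y₁)² + (z₂-z₁)²]
  = √[(-4)² + 1² + 2²]
  = √[16 + 1 + 4]
  = √21
  ≈ 4.583

4.583


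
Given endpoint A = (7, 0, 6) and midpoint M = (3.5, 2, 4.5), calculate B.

B = 2M - A
  = (2·3.5 - 7, 2·2 - 0, 2·4.5 - 6)
  = (7 - 7, 4 + 0, 9 - 6)
  = (0, 4, 3)

(0, 4, 3)


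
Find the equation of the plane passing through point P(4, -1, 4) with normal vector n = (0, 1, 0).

The plane through P with normal n = (a, b, c) satisfies n·(r - P) = 0,
i.e. ax + by + cz = a·x₀ + b·y₀ + c·z₀.
d = 0·4 + 1·(-1) + 0·4
  = 0 - 1 + 0
  = -1
Equation: y = -1

y = -1


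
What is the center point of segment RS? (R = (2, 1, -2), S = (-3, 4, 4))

M = ((x₁+x₂)/2, (y₁+y₂)/2, (z₁+z₂)/2)
  = ((2 - 3)/2, (1 + 4)/2, (-2 + 4)/2)
  = (-1/2, 5/2, 2/2)
  = (-0.5, 2.5, 1)

(-0.5, 2.5, 1)


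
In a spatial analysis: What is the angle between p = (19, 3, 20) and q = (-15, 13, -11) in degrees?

p·q = 19·(-15) + 3·13 + 20·(-11) = -285 + 39 - 220 = -466
|p| = √(19² + 3² + 20²) = √770 ≈ 27.75
|q| = √((-15)² + 13² + (-11)²) = √515 ≈ 22.69
cos θ = (p·q)/(|p||q|) = -466/(27.75·22.69) ≈ -0.74
θ = arccos(-0.74) ≈ 137.7°

137.7°


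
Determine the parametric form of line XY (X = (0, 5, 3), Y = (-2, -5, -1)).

Direction vector d = Y - X = (-2 + 0, -5 - 5, -1 - 3) = (-2, -10, -4)
Parametric form r = X + t·d:
x = 0 - 2t, y = 5 - 10t, z = 3 - 4t

x = 0 - 2t, y = 5 - 10t, z = 3 - 4t


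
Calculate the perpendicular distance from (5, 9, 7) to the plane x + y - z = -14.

distance = |a·x₀ + b·y₀ + c·z₀ - d| / √(a² + b² + c²)
  = |1·5 + 1·9 + (-1)·7 - (-14)| / √(1² + 1² + (-1)²)
  = |5 + 9 - 7 + 14| / √(1 + 1 + 1)
  = |21| / √3
  = 21 / 1.732
  ≈ 12.12

12.12


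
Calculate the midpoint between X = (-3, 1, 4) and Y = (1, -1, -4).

M = ((x₁+x₂)/2, (y₁+y₂)/2, (z₁+z₂)/2)
  = ((-3 + 1)/2, (1 - 1)/2, (4 - 4)/2)
  = (-2/2, 0/2, 0/2)
  = (-1, 0, 0)

(-1, 0, 0)


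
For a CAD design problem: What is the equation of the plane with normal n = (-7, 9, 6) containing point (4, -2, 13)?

The plane through P with normal n = (a, b, c) satisfies n·(r - P) = 0,
i.e. ax + by + cz = a·x₀ + b·y₀ + c·z₀.
d = (-7)·4 + 9·(-2) + 6·13
  = -28 - 18 + 78
  = 32
Equation: -7x + 9y + 6z = 32

-7x + 9y + 6z = 32


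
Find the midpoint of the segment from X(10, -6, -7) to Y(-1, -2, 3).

M = ((x₁+x₂)/2, (y₁+y₂)/2, (z₁+z₂)/2)
  = ((10 - 1)/2, (-6 - 2)/2, (-7 + 3)/2)
  = (9/2, -8/2, -4/2)
  = (4.5, -4, -2)

(4.5, -4, -2)


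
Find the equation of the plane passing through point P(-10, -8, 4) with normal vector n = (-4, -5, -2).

The plane through P with normal n = (a, b, c) satisfies n·(r - P) = 0,
i.e. ax + by + cz = a·x₀ + b·y₀ + c·z₀.
d = (-4)·(-10) + (-5)·(-8) + (-2)·4
  = 40 + 40 - 8
  = 72
Equation: -4x - 5y - 2z = 72

-4x - 5y - 2z = 72


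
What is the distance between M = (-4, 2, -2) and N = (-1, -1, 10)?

d = √[(x₂-x₁)² + (y₂-y₁)² + (z₂-z₁)²]
  = √[3² + (-3)² + 12²]
  = √[9 + 9 + 144]
  = √162
  ≈ 12.73

12.73


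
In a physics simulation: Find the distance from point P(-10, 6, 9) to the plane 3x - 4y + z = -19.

distance = |a·x₀ + b·y₀ + c·z₀ - d| / √(a² + b² + c²)
  = |3·(-10) + (-4)·6 + 1·9 - (-19)| / √(3² + (-4)² + 1²)
  = |-30 - 24 + 9 + 19| / √(9 + 16 + 1)
  = |-26| / √26
  = 26 / 5.099
  ≈ 5.099

5.099


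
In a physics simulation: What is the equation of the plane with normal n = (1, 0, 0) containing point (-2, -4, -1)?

The plane through P with normal n = (a, b, c) satisfies n·(r - P) = 0,
i.e. ax + by + cz = a·x₀ + b·y₀ + c·z₀.
d = 1·(-2) + 0·(-4) + 0·(-1)
  = -2 + 0 + 0
  = -2
Equation: x = -2

x = -2


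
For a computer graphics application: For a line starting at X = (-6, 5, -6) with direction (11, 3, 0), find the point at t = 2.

P(t) = X + t·d
  = (-6 + 11·2, 5 + 3·2, -6 + 0·2)
  = (-6 + 22, 5 + 6, -6 + 0)
  = (16, 11, -6)

(16, 11, -6)


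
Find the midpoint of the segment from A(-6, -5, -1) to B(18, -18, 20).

M = ((x₁+x₂)/2, (y₁+y₂)/2, (z₁+z₂)/2)
  = ((-6 + 18)/2, (-5 - 18)/2, (-1 + 20)/2)
  = (12/2, -23/2, 19/2)
  = (6, -11.5, 9.5)

(6, -11.5, 9.5)


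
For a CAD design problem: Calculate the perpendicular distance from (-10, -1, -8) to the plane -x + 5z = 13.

distance = |a·x₀ + b·y₀ + c·z₀ - d| / √(a² + b² + c²)
  = |(-1)·(-10) + 0·(-1) + 5·(-8) - 13| / √((-1)² + 0² + 5²)
  = |10 + 0 - 40 - 13| / √(1 + 0 + 25)
  = |-43| / √26
  = 43 / 5.099
  ≈ 8.433

8.433


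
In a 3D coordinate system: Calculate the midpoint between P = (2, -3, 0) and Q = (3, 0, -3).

M = ((x₁+x₂)/2, (y₁+y₂)/2, (z₁+z₂)/2)
  = ((2 + 3)/2, (-3 + 0)/2, (0 - 3)/2)
  = (5/2, -3/2, -3/2)
  = (2.5, -1.5, -1.5)

(2.5, -1.5, -1.5)


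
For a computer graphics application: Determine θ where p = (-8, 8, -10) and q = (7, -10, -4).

p·q = (-8)·7 + 8·(-10) + (-10)·(-4) = -56 - 80 + 40 = -96
|p| = √((-8)² + 8² + (-10)²) = √228 ≈ 15.1
|q| = √(7² + (-10)² + (-4)²) = √165 ≈ 12.85
cos θ = (p·q)/(|p||q|) = -96/(15.1·12.85) ≈ -0.495
θ = arccos(-0.495) ≈ 119.7°

119.7°


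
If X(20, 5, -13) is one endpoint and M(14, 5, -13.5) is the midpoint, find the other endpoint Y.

Y = 2M - X
  = (2·14 - 20, 2·5 - 5, 2·(-13.5) - (-13))
  = (28 - 20, 10 - 5, -27 + 13)
  = (8, 5, -14)

(8, 5, -14)


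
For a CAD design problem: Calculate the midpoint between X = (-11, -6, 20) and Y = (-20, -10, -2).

M = ((x₁+x₂)/2, (y₁+y₂)/2, (z₁+z₂)/2)
  = ((-11 - 20)/2, (-6 - 10)/2, (20 - 2)/2)
  = (-31/2, -16/2, 18/2)
  = (-15.5, -8, 9)

(-15.5, -8, 9)


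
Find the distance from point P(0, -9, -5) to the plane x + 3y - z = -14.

distance = |a·x₀ + b·y₀ + c·z₀ - d| / √(a² + b² + c²)
  = |1·0 + 3·(-9) + (-1)·(-5) - (-14)| / √(1² + 3² + (-1)²)
  = |0 - 27 + 5 + 14| / √(1 + 9 + 1)
  = |-8| / √11
  = 8 / 3.317
  ≈ 2.412

2.412


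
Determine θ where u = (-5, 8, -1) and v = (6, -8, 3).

u·v = (-5)·6 + 8·(-8) + (-1)·3 = -30 - 64 - 3 = -97
|u| = √((-5)² + 8² + (-1)²) = √90 ≈ 9.487
|v| = √(6² + (-8)² + 3²) = √109 ≈ 10.44
cos θ = (u·v)/(|u||v|) = -97/(9.487·10.44) ≈ -0.9793
θ = arccos(-0.9793) ≈ 168.3°

168.3°


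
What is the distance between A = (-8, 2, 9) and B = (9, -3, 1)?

d = √[(x₂-x₁)² + (y₂-y₁)² + (z₂-z₁)²]
  = √[17² + (-5)² + (-8)²]
  = √[289 + 25 + 64]
  = √378
  ≈ 19.44

19.44


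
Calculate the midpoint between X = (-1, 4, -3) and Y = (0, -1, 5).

M = ((x₁+x₂)/2, (y₁+y₂)/2, (z₁+z₂)/2)
  = ((-1 + 0)/2, (4 - 1)/2, (-3 + 5)/2)
  = (-1/2, 3/2, 2/2)
  = (-0.5, 1.5, 1)

(-0.5, 1.5, 1)


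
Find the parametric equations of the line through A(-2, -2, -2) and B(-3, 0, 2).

Direction vector d = B - A = (-3 + 2, 0 + 2, 2 + 2) = (-1, 2, 4)
Parametric form r = A + t·d:
x = -2 - t, y = -2 + 2t, z = -2 + 4t

x = -2 - t, y = -2 + 2t, z = -2 + 4t


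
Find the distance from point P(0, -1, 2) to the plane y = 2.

distance = |a·x₀ + b·y₀ + c·z₀ - d| / √(a² + b² + c²)
  = |0·0 + 1·(-1) + 0·2 - 2| / √(0² + 1² + 0²)
  = |0 - 1 + 0 - 2| / √(0 + 1 + 0)
  = |-3| / √1
  = 3 / 1
  ≈ 3

3


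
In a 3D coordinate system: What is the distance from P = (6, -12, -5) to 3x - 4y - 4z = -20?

distance = |a·x₀ + b·y₀ + c·z₀ - d| / √(a² + b² + c²)
  = |3·6 + (-4)·(-12) + (-4)·(-5) - (-20)| / √(3² + (-4)² + (-4)²)
  = |18 + 48 + 20 + 20| / √(9 + 16 + 16)
  = |106| / √41
  = 106 / 6.403
  ≈ 16.55

16.55


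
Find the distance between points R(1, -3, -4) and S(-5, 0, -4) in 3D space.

d = √[(x₂-x₁)² + (y₂-y₁)² + (z₂-z₁)²]
  = √[(-6)² + 3² + 0²]
  = √[36 + 9 + 0]
  = √45
  ≈ 6.708

6.708


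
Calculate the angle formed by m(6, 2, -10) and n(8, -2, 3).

m·n = 6·8 + 2·(-2) + (-10)·3 = 48 - 4 - 30 = 14
|m| = √(6² + 2² + (-10)²) = √140 ≈ 11.83
|n| = √(8² + (-2)² + 3²) = √77 ≈ 8.775
cos θ = (m·n)/(|m||n|) = 14/(11.83·8.775) ≈ 0.1348
θ = arccos(0.1348) ≈ 82.25°

82.25°


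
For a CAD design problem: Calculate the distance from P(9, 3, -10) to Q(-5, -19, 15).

d = √[(x₂-x₁)² + (y₂-y₁)² + (z₂-z₁)²]
  = √[(-14)² + (-22)² + 25²]
  = √[196 + 484 + 625]
  = √1305
  ≈ 36.12

36.12


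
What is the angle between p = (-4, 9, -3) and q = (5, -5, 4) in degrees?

p·q = (-4)·5 + 9·(-5) + (-3)·4 = -20 - 45 - 12 = -77
|p| = √((-4)² + 9² + (-3)²) = √106 ≈ 10.3
|q| = √(5² + (-5)² + 4²) = √66 ≈ 8.124
cos θ = (p·q)/(|p||q|) = -77/(10.3·8.124) ≈ -0.9206
θ = arccos(-0.9206) ≈ 157°

157°


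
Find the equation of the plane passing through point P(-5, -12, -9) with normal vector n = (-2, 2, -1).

The plane through P with normal n = (a, b, c) satisfies n·(r - P) = 0,
i.e. ax + by + cz = a·x₀ + b·y₀ + c·z₀.
d = (-2)·(-5) + 2·(-12) + (-1)·(-9)
  = 10 - 24 + 9
  = -5
Equation: -2x + 2y - z = -5

-2x + 2y - z = -5


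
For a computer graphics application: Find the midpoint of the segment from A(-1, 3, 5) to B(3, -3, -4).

M = ((x₁+x₂)/2, (y₁+y₂)/2, (z₁+z₂)/2)
  = ((-1 + 3)/2, (3 - 3)/2, (5 - 4)/2)
  = (2/2, 0/2, 1/2)
  = (1, 0, 0.5)

(1, 0, 0.5)


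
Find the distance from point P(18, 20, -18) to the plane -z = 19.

distance = |a·x₀ + b·y₀ + c·z₀ - d| / √(a² + b² + c²)
  = |0·18 + 0·20 + (-1)·(-18) - 19| / √(0² + 0² + (-1)²)
  = |0 + 0 + 18 - 19| / √(0 + 0 + 1)
  = |-1| / √1
  = 1 / 1
  ≈ 1

1


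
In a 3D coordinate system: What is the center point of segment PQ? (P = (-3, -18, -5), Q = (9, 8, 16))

M = ((x₁+x₂)/2, (y₁+y₂)/2, (z₁+z₂)/2)
  = ((-3 + 9)/2, (-18 + 8)/2, (-5 + 16)/2)
  = (6/2, -10/2, 11/2)
  = (3, -5, 5.5)

(3, -5, 5.5)


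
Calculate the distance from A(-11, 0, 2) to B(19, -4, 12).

d = √[(x₂-x₁)² + (y₂-y₁)² + (z₂-z₁)²]
  = √[30² + (-4)² + 10²]
  = √[900 + 16 + 100]
  = √1016
  ≈ 31.87

31.87


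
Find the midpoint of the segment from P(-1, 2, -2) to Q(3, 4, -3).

M = ((x₁+x₂)/2, (y₁+y₂)/2, (z₁+z₂)/2)
  = ((-1 + 3)/2, (2 + 4)/2, (-2 - 3)/2)
  = (2/2, 6/2, -5/2)
  = (1, 3, -2.5)

(1, 3, -2.5)


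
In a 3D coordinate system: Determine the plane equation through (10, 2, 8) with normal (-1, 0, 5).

The plane through P with normal n = (a, b, c) satisfies n·(r - P) = 0,
i.e. ax + by + cz = a·x₀ + b·y₀ + c·z₀.
d = (-1)·10 + 0·2 + 5·8
  = -10 + 0 + 40
  = 30
Equation: -x + 5z = 30

-x + 5z = 30


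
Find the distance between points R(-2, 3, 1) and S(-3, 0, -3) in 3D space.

d = √[(x₂-x₁)² + (y₂-y₁)² + (z₂-z₁)²]
  = √[(-1)² + (-3)² + (-4)²]
  = √[1 + 9 + 16]
  = √26
  ≈ 5.099

5.099


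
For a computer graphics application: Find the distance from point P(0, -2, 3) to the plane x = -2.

distance = |a·x₀ + b·y₀ + c·z₀ - d| / √(a² + b² + c²)
  = |1·0 + 0·(-2) + 0·3 - (-2)| / √(1² + 0² + 0²)
  = |0 + 0 + 0 + 2| / √(1 + 0 + 0)
  = |2| / √1
  = 2 / 1
  ≈ 2

2


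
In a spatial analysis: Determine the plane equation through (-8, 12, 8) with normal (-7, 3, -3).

The plane through P with normal n = (a, b, c) satisfies n·(r - P) = 0,
i.e. ax + by + cz = a·x₀ + b·y₀ + c·z₀.
d = (-7)·(-8) + 3·12 + (-3)·8
  = 56 + 36 - 24
  = 68
Equation: -7x + 3y - 3z = 68

-7x + 3y - 3z = 68


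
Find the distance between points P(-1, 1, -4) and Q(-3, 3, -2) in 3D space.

d = √[(x₂-x₁)² + (y₂-y₁)² + (z₂-z₁)²]
  = √[(-2)² + 2² + 2²]
  = √[4 + 4 + 4]
  = √12
  ≈ 3.464

3.464


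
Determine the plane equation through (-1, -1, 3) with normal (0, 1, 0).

The plane through P with normal n = (a, b, c) satisfies n·(r - P) = 0,
i.e. ax + by + cz = a·x₀ + b·y₀ + c·z₀.
d = 0·(-1) + 1·(-1) + 0·3
  = 0 - 1 + 0
  = -1
Equation: y = -1

y = -1


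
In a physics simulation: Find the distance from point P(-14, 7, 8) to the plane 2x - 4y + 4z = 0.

distance = |a·x₀ + b·y₀ + c·z₀ - d| / √(a² + b² + c²)
  = |2·(-14) + (-4)·7 + 4·8 - 0| / √(2² + (-4)² + 4²)
  = |-28 - 28 + 32 + 0| / √(4 + 16 + 16)
  = |-24| / √36
  = 24 / 6
  ≈ 4

4


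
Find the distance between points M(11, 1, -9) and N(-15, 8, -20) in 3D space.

d = √[(x₂-x₁)² + (y₂-y₁)² + (z₂-z₁)²]
  = √[(-26)² + 7² + (-11)²]
  = √[676 + 49 + 121]
  = √846
  ≈ 29.09

29.09


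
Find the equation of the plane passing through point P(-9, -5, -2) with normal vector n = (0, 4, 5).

The plane through P with normal n = (a, b, c) satisfies n·(r - P) = 0,
i.e. ax + by + cz = a·x₀ + b·y₀ + c·z₀.
d = 0·(-9) + 4·(-5) + 5·(-2)
  = 0 - 20 - 10
  = -30
Equation: 4y + 5z = -30

4y + 5z = -30


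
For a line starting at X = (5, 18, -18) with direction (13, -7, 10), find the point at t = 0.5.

P(t) = X + t·d
  = (5 + 13·0.5, 18 + (-7)·0.5, -18 + 10·0.5)
  = (5 + 6.5, 18 - 3.5, -18 + 5)
  = (11.5, 14.5, -13)

(11.5, 14.5, -13)


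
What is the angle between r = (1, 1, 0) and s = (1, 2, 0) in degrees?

r·s = 1·1 + 1·2 + 0·0 = 1 + 2 + 0 = 3
|r| = √(1² + 1² + 0²) = √2 ≈ 1.414
|s| = √(1² + 2² + 0²) = √5 ≈ 2.236
cos θ = (r·s)/(|r||s|) = 3/(1.414·2.236) ≈ 0.9487
θ = arccos(0.9487) ≈ 18.43°

18.43°


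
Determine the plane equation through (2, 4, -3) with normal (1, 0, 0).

The plane through P with normal n = (a, b, c) satisfies n·(r - P) = 0,
i.e. ax + by + cz = a·x₀ + b·y₀ + c·z₀.
d = 1·2 + 0·4 + 0·(-3)
  = 2 + 0 + 0
  = 2
Equation: x = 2

x = 2
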